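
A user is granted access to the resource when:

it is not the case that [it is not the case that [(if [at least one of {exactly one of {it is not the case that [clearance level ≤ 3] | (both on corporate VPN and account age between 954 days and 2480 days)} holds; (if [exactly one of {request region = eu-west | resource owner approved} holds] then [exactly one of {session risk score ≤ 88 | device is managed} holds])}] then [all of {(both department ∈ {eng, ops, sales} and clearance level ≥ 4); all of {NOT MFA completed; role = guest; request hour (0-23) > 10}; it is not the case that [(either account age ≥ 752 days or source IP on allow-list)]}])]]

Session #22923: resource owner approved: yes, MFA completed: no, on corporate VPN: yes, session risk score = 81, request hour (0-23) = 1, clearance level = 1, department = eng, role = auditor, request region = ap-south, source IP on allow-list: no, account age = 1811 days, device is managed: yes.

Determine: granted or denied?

Denied

Atomic conditions:
  clearance level ≤ 3: 1 ≤ 3 is true
  on corporate VPN: yes → true
  account age between 954 days and 2480 days: 1811 in [954, 2480] is true
  request region = eu-west: ap-south == eu-west is false
  resource owner approved: yes → true
  session risk score ≤ 88: 81 ≤ 88 is true
  device is managed: yes → true
  department ∈ {eng, ops, sales}: eng is in the set → true
  clearance level ≥ 4: 1 ≥ 4 is false
  NOT MFA completed: no → true
  role = guest: auditor == guest is false
  request hour (0-23) > 10: 1 > 10 is false
  account age ≥ 752 days: 1811 ≥ 752 is true
  source IP on allow-list: no → false
Combine:
[1.1.1.1.1] NOT true = false
[1.1.1.1.2] true AND true = true
[1.1.1.1] exactly-one(false, true) = true
[1.1.1.2.1] exactly-one(false, true) = true
[1.1.1.2.2] exactly-one(true, true) = false
[1.1.1.2] true → false = false
[1.1.1] true OR false = true
[1.1.2.1] true AND false = false
[1.1.2.2] true AND false AND false = false
[1.1.2.3.1] true OR false = true
[1.1.2.3] NOT true = false
[1.1.2] false AND false AND false = false
[1.1] true → false = false
[1] NOT false = true
[root] NOT true = false
Overall: false → denied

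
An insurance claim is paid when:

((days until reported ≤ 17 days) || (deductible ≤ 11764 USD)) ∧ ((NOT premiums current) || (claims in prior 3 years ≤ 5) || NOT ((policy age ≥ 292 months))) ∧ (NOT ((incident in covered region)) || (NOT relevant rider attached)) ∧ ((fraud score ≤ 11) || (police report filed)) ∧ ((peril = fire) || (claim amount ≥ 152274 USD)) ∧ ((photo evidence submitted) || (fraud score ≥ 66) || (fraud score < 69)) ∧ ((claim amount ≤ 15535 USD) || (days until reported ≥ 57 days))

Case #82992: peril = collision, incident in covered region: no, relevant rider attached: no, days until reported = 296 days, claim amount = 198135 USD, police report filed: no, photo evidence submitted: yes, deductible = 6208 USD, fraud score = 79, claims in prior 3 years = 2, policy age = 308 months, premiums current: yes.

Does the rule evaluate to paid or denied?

Denied

Atomic conditions:
  days until reported ≤ 17 days: 296 ≤ 17 is false
  deductible ≤ 11764 USD: 6208 ≤ 11764 is true
  NOT premiums current: yes → false
  claims in prior 3 years ≤ 5: 2 ≤ 5 is true
  policy age ≥ 292 months: 308 ≥ 292 is true
  incident in covered region: no → false
  NOT relevant rider attached: no → true
  fraud score ≤ 11: 79 ≤ 11 is false
  police report filed: no → false
  peril = fire: collision == fire is false
  claim amount ≥ 152274 USD: 198135 ≥ 152274 is true
  photo evidence submitted: yes → true
  fraud score ≥ 66: 79 ≥ 66 is true
  fraud score < 69: 79 < 69 is false
  claim amount ≤ 15535 USD: 198135 ≤ 15535 is false
  days until reported ≥ 57 days: 296 ≥ 57 is true
Combine:
[1] false OR true = true
[2.3] NOT true = false
[2] false OR true OR false = true
[3.1] NOT false = true
[3] true OR true = true
[4] false OR false = false
[5] false OR true = true
[6] true OR true OR false = true
[7] false OR true = true
[root] true AND true AND true AND false AND true AND true AND true = false
Overall: false → denied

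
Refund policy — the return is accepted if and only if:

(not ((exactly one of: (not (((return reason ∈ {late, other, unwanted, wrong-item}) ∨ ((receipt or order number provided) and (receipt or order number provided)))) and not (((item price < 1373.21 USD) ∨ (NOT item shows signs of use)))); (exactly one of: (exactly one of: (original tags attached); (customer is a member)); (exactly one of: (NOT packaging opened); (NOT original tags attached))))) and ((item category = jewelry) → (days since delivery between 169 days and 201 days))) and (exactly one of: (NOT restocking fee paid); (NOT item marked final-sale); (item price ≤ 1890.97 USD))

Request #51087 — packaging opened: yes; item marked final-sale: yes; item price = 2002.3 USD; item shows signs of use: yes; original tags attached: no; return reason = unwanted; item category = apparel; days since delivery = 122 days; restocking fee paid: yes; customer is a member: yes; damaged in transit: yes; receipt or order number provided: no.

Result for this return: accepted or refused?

Atomic conditions:
  return reason ∈ {late, other, unwanted, wrong-item}: unwanted is in the set → true
  receipt or order number provided: no → false
  item price < 1373.21 USD: 2002.3 < 1373.21 is false
  NOT item shows signs of use: yes → false
  original tags attached: no → false
  customer is a member: yes → true
  NOT packaging opened: yes → false
  NOT original tags attached: no → true
  item category = jewelry: apparel == jewelry is false
  days since delivery between 169 days and 201 days: 122 in [169, 201] is false
  NOT restocking fee paid: yes → false
  NOT item marked final-sale: yes → false
  item price ≤ 1890.97 USD: 2002.3 ≤ 1890.97 is false
Combine:
[1.1.1.1.1.1.2] false AND false = false
[1.1.1.1.1.1] true OR false = true
[1.1.1.1.1] NOT true = false
[1.1.1.1.2.1] false OR false = false
[1.1.1.1.2] NOT false = true
[1.1.1.1] false AND true = false
[1.1.1.2.1] exactly-one(false, true) = true
[1.1.1.2.2] exactly-one(false, true) = true
[1.1.1.2] exactly-one(true, true) = false
[1.1.1] exactly-one(false, false) = false
[1.1] NOT false = true
[1.2] false → false (antecedent false ⇒ implication holds) = true
[1] true AND true = true
[2] exactly-one(false, false, false) = false
[root] true AND false = false
Overall: false → refused

Refused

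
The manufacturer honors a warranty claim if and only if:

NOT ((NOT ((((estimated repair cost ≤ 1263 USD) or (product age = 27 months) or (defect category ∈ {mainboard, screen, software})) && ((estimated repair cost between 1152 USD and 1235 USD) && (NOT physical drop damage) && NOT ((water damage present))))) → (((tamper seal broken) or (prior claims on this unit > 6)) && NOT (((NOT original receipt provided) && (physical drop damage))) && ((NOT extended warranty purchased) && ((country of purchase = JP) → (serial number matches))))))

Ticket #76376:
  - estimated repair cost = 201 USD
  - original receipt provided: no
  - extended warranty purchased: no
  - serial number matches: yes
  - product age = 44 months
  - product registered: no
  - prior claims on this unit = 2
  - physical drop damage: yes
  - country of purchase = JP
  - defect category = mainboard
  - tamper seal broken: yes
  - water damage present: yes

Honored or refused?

Atomic conditions:
  estimated repair cost ≤ 1263 USD: 201 ≤ 1263 is true
  product age = 27 months: 44 == 27 is false
  defect category ∈ {mainboard, screen, software}: mainboard is in the set → true
  estimated repair cost between 1152 USD and 1235 USD: 201 in [1152, 1235] is false
  NOT physical drop damage: yes → false
  water damage present: yes → true
  tamper seal broken: yes → true
  prior claims on this unit > 6: 2 > 6 is false
  NOT original receipt provided: no → true
  physical drop damage: yes → true
  NOT extended warranty purchased: no → true
  country of purchase = JP: JP == JP is true
  serial number matches: yes → true
Combine:
[1.1.1.1] true OR false OR true = true
[1.1.1.2.3] NOT true = false
[1.1.1.2] false AND false AND false = false
[1.1.1] true AND false = false
[1.1] NOT false = true
[1.2.1] true OR false = true
[1.2.2.1] true AND true = true
[1.2.2] NOT true = false
[1.2.3.2] true → true = true
[1.2.3] true AND true = true
[1.2] true AND false AND true = false
[1] true → false = false
[root] NOT false = true
Overall: true → honored

Honored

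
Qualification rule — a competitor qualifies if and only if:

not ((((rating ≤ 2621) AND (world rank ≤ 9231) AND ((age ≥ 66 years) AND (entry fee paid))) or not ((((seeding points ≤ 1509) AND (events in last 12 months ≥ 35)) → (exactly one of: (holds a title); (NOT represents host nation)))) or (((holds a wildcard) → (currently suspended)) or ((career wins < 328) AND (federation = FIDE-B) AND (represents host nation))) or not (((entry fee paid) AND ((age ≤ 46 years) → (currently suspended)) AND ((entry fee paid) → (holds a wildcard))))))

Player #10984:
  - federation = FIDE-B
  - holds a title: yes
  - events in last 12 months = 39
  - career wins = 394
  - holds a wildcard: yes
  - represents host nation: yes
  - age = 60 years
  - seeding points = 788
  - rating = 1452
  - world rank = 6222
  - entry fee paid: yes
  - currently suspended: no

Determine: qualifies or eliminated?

Qualifies

Atomic conditions:
  rating ≤ 2621: 1452 ≤ 2621 is true
  world rank ≤ 9231: 6222 ≤ 9231 is true
  age ≥ 66 years: 60 ≥ 66 is false
  entry fee paid: yes → true
  seeding points ≤ 1509: 788 ≤ 1509 is true
  events in last 12 months ≥ 35: 39 ≥ 35 is true
  holds a title: yes → true
  NOT represents host nation: yes → false
  holds a wildcard: yes → true
  currently suspended: no → false
  career wins < 328: 394 < 328 is false
  federation = FIDE-B: FIDE-B == FIDE-B is true
  represents host nation: yes → true
  age ≤ 46 years: 60 ≤ 46 is false
Combine:
[1.1.3] false AND true = false
[1.1] true AND true AND false = false
[1.2.1.1] true AND true = true
[1.2.1.2] exactly-one(true, false) = true
[1.2.1] true → true = true
[1.2] NOT true = false
[1.3.1] true → false = false
[1.3.2] false AND true AND true = false
[1.3] false OR false = false
[1.4.1.2] false → false (antecedent false ⇒ implication holds) = true
[1.4.1.3] true → true = true
[1.4.1] true AND true AND true = true
[1.4] NOT true = false
[1] false OR false OR false OR false = false
[root] NOT false = true
Overall: true → qualifies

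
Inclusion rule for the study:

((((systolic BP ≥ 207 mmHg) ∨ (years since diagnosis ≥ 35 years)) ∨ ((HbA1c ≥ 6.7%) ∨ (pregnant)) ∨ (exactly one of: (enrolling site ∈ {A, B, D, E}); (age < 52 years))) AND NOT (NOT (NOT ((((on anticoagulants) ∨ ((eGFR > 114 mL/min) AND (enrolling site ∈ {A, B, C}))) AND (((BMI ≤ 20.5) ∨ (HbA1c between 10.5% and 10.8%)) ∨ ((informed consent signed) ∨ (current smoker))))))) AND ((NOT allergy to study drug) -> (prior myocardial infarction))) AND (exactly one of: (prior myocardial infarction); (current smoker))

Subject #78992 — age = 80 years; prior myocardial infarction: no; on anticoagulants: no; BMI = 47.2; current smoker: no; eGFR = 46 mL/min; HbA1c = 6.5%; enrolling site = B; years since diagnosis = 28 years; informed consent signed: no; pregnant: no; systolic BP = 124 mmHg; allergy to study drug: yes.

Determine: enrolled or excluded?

Atomic conditions:
  systolic BP ≥ 207 mmHg: 124 ≥ 207 is false
  years since diagnosis ≥ 35 years: 28 ≥ 35 is false
  HbA1c ≥ 6.7%: 6.5 ≥ 6.7 is false
  pregnant: no → false
  enrolling site ∈ {A, B, D, E}: B is in the set → true
  age < 52 years: 80 < 52 is false
  on anticoagulants: no → false
  eGFR > 114 mL/min: 46 > 114 is false
  enrolling site ∈ {A, B, C}: B is in the set → true
  BMI ≤ 20.5: 47.2 ≤ 20.5 is false
  HbA1c between 10.5% and 10.8%: 6.5 in [10.5, 10.8] is false
  informed consent signed: no → false
  current smoker: no → false
  NOT allergy to study drug: yes → false
  prior myocardial infarction: no → false
Combine:
[1.1.1] false OR false = false
[1.1.2] false OR false = false
[1.1.3] exactly-one(true, false) = true
[1.1] false OR false OR true = true
[1.2.1.1.1.1.2] false AND true = false
[1.2.1.1.1.1] false OR false = false
[1.2.1.1.1.2.1] false OR false = false
[1.2.1.1.1.2.2] false OR false = false
[1.2.1.1.1.2] false OR false = false
[1.2.1.1.1] false AND false = false
[1.2.1.1] NOT false = true
[1.2.1] NOT true = false
[1.2] NOT false = true
[1.3] false → false (antecedent false ⇒ implication holds) = true
[1] true AND true AND true = true
[2] exactly-one(false, false) = false
[root] true AND false = false
Overall: false → excluded

Excluded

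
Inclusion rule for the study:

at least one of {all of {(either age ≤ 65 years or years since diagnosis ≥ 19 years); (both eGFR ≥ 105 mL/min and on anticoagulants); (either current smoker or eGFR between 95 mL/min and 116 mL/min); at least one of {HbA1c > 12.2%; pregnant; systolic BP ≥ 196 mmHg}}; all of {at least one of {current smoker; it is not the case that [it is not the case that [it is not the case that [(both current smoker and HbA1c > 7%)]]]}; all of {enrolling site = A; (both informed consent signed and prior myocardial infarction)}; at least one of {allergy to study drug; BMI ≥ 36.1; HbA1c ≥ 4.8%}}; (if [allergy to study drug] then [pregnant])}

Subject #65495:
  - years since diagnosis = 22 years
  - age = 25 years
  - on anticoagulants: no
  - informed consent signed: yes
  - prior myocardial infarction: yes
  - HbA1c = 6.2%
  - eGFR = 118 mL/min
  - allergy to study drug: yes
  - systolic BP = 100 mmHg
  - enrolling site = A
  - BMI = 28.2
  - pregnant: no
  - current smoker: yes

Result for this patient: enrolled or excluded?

Enrolled

Atomic conditions:
  age ≤ 65 years: 25 ≤ 65 is true
  years since diagnosis ≥ 19 years: 22 ≥ 19 is true
  eGFR ≥ 105 mL/min: 118 ≥ 105 is true
  on anticoagulants: no → false
  current smoker: yes → true
  eGFR between 95 mL/min and 116 mL/min: 118 in [95, 116] is false
  HbA1c > 12.2%: 6.2 > 12.2 is false
  pregnant: no → false
  systolic BP ≥ 196 mmHg: 100 ≥ 196 is false
  HbA1c > 7%: 6.2 > 7 is false
  enrolling site = A: A == A is true
  informed consent signed: yes → true
  prior myocardial infarction: yes → true
  allergy to study drug: yes → true
  BMI ≥ 36.1: 28.2 ≥ 36.1 is false
  HbA1c ≥ 4.8%: 6.2 ≥ 4.8 is true
Combine:
[1.1] true OR true = true
[1.2] true AND false = false
[1.3] true OR false = true
[1.4] false OR false OR false = false
[1] true AND false AND true AND false = false
[2.1.2.1.1.1] true AND false = false
[2.1.2.1.1] NOT false = true
[2.1.2.1] NOT true = false
[2.1.2] NOT false = true
[2.1] true OR true = true
[2.2.2] true AND true = true
[2.2] true AND true = true
[2.3] true OR false OR true = true
[2] true AND true AND true = true
[3] true → false = false
[root] false OR true OR false = true
Overall: true → enrolled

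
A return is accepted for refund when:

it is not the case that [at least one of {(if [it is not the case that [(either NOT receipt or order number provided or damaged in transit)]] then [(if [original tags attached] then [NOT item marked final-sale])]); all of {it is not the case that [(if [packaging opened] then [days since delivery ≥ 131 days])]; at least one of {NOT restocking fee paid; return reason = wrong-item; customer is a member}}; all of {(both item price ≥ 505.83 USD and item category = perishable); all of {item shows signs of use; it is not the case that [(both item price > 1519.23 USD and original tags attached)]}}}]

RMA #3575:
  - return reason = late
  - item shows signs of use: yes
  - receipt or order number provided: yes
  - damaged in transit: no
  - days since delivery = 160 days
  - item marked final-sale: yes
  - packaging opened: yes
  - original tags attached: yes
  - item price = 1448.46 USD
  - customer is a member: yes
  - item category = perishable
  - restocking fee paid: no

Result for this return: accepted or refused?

Atomic conditions:
  NOT receipt or order number provided: yes → false
  damaged in transit: no → false
  original tags attached: yes → true
  NOT item marked final-sale: yes → false
  packaging opened: yes → true
  days since delivery ≥ 131 days: 160 ≥ 131 is true
  NOT restocking fee paid: no → true
  return reason = wrong-item: late == wrong-item is false
  customer is a member: yes → true
  item price ≥ 505.83 USD: 1448.46 ≥ 505.83 is true
  item category = perishable: perishable == perishable is true
  item shows signs of use: yes → true
  item price > 1519.23 USD: 1448.46 > 1519.23 is false
Combine:
[1.1.1.1] false OR false = false
[1.1.1] NOT false = true
[1.1.2] true → false = false
[1.1] true → false = false
[1.2.1.1] true → true = true
[1.2.1] NOT true = false
[1.2.2] true OR false OR true = true
[1.2] false AND true = false
[1.3.1] true AND true = true
[1.3.2.2.1] false AND true = false
[1.3.2.2] NOT false = true
[1.3.2] true AND true = true
[1.3] true AND true = true
[1] false OR false OR true = true
[root] NOT true = false
Overall: false → refused

Refused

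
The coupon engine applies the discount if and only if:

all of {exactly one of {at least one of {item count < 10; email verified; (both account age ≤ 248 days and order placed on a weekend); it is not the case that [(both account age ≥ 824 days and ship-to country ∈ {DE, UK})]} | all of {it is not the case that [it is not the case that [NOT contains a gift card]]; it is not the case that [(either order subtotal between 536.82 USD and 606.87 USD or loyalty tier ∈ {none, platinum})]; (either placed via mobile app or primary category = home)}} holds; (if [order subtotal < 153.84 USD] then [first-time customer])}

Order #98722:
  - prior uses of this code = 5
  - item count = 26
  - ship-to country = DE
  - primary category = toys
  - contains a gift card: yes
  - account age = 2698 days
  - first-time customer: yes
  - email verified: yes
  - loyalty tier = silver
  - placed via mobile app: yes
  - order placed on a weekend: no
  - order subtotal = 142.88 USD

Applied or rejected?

Applied

Atomic conditions:
  item count < 10: 26 < 10 is false
  email verified: yes → true
  account age ≤ 248 days: 2698 ≤ 248 is false
  order placed on a weekend: no → false
  account age ≥ 824 days: 2698 ≥ 824 is true
  ship-to country ∈ {DE, UK}: DE is in the set → true
  NOT contains a gift card: yes → false
  order subtotal between 536.82 USD and 606.87 USD: 142.88 in [536.82, 606.87] is false
  loyalty tier ∈ {none, platinum}: silver is not in the set → false
  placed via mobile app: yes → true
  primary category = home: toys == home is false
  order subtotal < 153.84 USD: 142.88 < 153.84 is true
  first-time customer: yes → true
Combine:
[1.1.3] false AND false = false
[1.1.4.1] true AND true = true
[1.1.4] NOT true = false
[1.1] false OR true OR false OR false = true
[1.2.1.1] NOT false = true
[1.2.1] NOT true = false
[1.2.2.1] false OR false = false
[1.2.2] NOT false = true
[1.2.3] true OR false = true
[1.2] false AND true AND true = false
[1] exactly-one(true, false) = true
[2] true → true = true
[root] true AND true = true
Overall: true → applied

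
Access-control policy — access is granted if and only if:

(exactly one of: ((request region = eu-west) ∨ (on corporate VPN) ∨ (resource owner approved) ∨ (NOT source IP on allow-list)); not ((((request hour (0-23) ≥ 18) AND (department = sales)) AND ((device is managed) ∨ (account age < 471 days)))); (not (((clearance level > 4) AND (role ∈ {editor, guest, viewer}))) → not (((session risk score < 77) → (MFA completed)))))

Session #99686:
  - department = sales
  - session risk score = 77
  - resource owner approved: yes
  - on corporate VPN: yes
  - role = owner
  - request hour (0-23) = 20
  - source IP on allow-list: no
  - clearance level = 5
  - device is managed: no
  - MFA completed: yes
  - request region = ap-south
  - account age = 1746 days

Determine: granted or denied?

Denied

Atomic conditions:
  request region = eu-west: ap-south == eu-west is false
  on corporate VPN: yes → true
  resource owner approved: yes → true
  NOT source IP on allow-list: no → true
  request hour (0-23) ≥ 18: 20 ≥ 18 is true
  department = sales: sales == sales is true
  device is managed: no → false
  account age < 471 days: 1746 < 471 is false
  clearance level > 4: 5 > 4 is true
  role ∈ {editor, guest, viewer}: owner is not in the set → false
  session risk score < 77: 77 < 77 is false
  MFA completed: yes → true
Combine:
[1] false OR true OR true OR true = true
[2.1.1] true AND true = true
[2.1.2] false OR false = false
[2.1] true AND false = false
[2] NOT false = true
[3.1.1] true AND false = false
[3.1] NOT false = true
[3.2.1] false → true (antecedent false ⇒ implication holds) = true
[3.2] NOT true = false
[3] true → false = false
[root] exactly-one(true, true, false) = false
Overall: false → denied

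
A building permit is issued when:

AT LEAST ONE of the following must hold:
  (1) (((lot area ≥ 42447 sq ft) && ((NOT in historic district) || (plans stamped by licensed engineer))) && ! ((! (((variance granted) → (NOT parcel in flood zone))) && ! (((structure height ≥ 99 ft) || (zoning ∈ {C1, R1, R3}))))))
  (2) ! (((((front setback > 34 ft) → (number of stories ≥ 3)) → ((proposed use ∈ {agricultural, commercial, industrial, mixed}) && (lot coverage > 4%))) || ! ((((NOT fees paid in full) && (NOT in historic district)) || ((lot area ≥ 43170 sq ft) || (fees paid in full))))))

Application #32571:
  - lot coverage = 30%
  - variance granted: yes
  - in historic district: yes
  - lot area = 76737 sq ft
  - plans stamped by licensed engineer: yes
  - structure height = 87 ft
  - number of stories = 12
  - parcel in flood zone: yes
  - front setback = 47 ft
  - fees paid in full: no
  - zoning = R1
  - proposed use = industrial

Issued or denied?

Issued

Atomic conditions:
  lot area ≥ 42447 sq ft: 76737 ≥ 42447 is true
  NOT in historic district: yes → false
  plans stamped by licensed engineer: yes → true
  variance granted: yes → true
  NOT parcel in flood zone: yes → false
  structure height ≥ 99 ft: 87 ≥ 99 is false
  zoning ∈ {C1, R1, R3}: R1 is in the set → true
  front setback > 34 ft: 47 > 34 is true
  number of stories ≥ 3: 12 ≥ 3 is true
  proposed use ∈ {agricultural, commercial, industrial, mixed}: industrial is in the set → true
  lot coverage > 4%: 30 > 4 is true
  NOT fees paid in full: no → true
  lot area ≥ 43170 sq ft: 76737 ≥ 43170 is true
  fees paid in full: no → false
Combine:
[1.1.2] false OR true = true
[1.1] true AND true = true
[1.2.1.1.1] true → false = false
[1.2.1.1] NOT false = true
[1.2.1.2.1] false OR true = true
[1.2.1.2] NOT true = false
[1.2.1] true AND false = false
[1.2] NOT false = true
[1] true AND true = true
[2.1.1.1] true → true = true
[2.1.1.2] true AND true = true
[2.1.1] true → true = true
[2.1.2.1.1] true AND false = false
[2.1.2.1.2] true OR false = true
[2.1.2.1] false OR true = true
[2.1.2] NOT true = false
[2.1] true OR false = true
[2] NOT true = false
[root] true OR false = true
Overall: true → issued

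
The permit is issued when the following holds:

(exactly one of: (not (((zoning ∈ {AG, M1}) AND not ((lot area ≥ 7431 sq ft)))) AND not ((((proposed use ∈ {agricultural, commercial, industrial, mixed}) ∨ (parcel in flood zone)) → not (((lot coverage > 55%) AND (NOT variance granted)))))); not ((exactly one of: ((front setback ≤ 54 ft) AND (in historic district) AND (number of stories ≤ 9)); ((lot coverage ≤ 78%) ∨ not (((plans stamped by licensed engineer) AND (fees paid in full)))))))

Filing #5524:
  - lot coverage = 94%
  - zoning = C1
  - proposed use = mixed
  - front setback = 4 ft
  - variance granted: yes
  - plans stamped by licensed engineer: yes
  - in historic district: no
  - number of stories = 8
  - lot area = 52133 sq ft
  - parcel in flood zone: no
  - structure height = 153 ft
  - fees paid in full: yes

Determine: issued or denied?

Atomic conditions:
  zoning ∈ {AG, M1}: C1 is not in the set → false
  lot area ≥ 7431 sq ft: 52133 ≥ 7431 is true
  proposed use ∈ {agricultural, commercial, industrial, mixed}: mixed is in the set → true
  parcel in flood zone: no → false
  lot coverage > 55%: 94 > 55 is true
  NOT variance granted: yes → false
  front setback ≤ 54 ft: 4 ≤ 54 is true
  in historic district: no → false
  number of stories ≤ 9: 8 ≤ 9 is true
  lot coverage ≤ 78%: 94 ≤ 78 is false
  plans stamped by licensed engineer: yes → true
  fees paid in full: yes → true
Combine:
[1.1.1.2] NOT true = false
[1.1.1] false AND false = false
[1.1] NOT false = true
[1.2.1.1] true OR false = true
[1.2.1.2.1] true AND false = false
[1.2.1.2] NOT false = true
[1.2.1] true → true = true
[1.2] NOT true = false
[1] true AND false = false
[2.1.1] true AND false AND true = false
[2.1.2.2.1] true AND true = true
[2.1.2.2] NOT true = false
[2.1.2] false OR false = false
[2.1] exactly-one(false, false) = false
[2] NOT false = true
[root] exactly-one(false, true) = true
Overall: true → issued

Issued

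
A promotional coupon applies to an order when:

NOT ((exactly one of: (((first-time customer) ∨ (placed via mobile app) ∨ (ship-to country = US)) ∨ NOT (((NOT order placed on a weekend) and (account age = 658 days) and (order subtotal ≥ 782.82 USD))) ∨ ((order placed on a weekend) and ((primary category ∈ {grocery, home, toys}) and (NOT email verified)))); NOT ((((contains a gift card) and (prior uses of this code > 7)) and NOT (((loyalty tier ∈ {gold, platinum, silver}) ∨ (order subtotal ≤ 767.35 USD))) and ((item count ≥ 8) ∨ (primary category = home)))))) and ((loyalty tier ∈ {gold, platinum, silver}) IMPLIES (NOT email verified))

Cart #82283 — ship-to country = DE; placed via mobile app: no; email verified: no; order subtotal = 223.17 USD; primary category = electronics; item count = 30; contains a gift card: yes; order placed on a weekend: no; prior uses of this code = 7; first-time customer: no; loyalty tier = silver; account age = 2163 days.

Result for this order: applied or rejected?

Applied

Atomic conditions:
  first-time customer: no → false
  placed via mobile app: no → false
  ship-to country = US: DE == US is false
  NOT order placed on a weekend: no → true
  account age = 658 days: 2163 == 658 is false
  order subtotal ≥ 782.82 USD: 223.17 ≥ 782.82 is false
  order placed on a weekend: no → false
  primary category ∈ {grocery, home, toys}: electronics is not in the set → false
  NOT email verified: no → true
  contains a gift card: yes → true
  prior uses of this code > 7: 7 > 7 is false
  loyalty tier ∈ {gold, platinum, silver}: silver is in the set → true
  order subtotal ≤ 767.35 USD: 223.17 ≤ 767.35 is true
  item count ≥ 8: 30 ≥ 8 is true
  primary category = home: electronics == home is false
Combine:
[1.1.1.1] false OR false OR false = false
[1.1.1.2.1] true AND false AND false = false
[1.1.1.2] NOT false = true
[1.1.1.3.2] false AND true = false
[1.1.1.3] false AND false = false
[1.1.1] false OR true OR false = true
[1.1.2.1.1] true AND false = false
[1.1.2.1.2.1] true OR true = true
[1.1.2.1.2] NOT true = false
[1.1.2.1.3] true OR false = true
[1.1.2.1] false AND false AND true = false
[1.1.2] NOT false = true
[1.1] exactly-one(true, true) = false
[1] NOT false = true
[2] true → true = true
[root] true AND true = true
Overall: true → applied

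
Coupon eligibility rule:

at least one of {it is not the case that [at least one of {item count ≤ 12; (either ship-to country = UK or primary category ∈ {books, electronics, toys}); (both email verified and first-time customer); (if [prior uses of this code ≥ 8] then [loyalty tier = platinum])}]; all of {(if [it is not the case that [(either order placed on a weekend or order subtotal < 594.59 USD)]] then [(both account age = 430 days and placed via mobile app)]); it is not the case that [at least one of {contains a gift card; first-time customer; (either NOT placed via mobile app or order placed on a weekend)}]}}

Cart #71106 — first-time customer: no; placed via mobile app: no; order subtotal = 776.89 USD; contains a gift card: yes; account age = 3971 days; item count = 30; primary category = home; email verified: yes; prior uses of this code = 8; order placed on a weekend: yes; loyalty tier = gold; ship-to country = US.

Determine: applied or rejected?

Applied

Atomic conditions:
  item count ≤ 12: 30 ≤ 12 is false
  ship-to country = UK: US == UK is false
  primary category ∈ {books, electronics, toys}: home is not in the set → false
  email verified: yes → true
  first-time customer: no → false
  prior uses of this code ≥ 8: 8 ≥ 8 is true
  loyalty tier = platinum: gold == platinum is false
  order placed on a weekend: yes → true
  order subtotal < 594.59 USD: 776.89 < 594.59 is false
  account age = 430 days: 3971 == 430 is false
  placed via mobile app: no → false
  contains a gift card: yes → true
  NOT placed via mobile app: no → true
Combine:
[1.1.2] false OR false = false
[1.1.3] true AND false = false
[1.1.4] true → false = false
[1.1] false OR false OR false OR false = false
[1] NOT false = true
[2.1.1.1] true OR false = true
[2.1.1] NOT true = false
[2.1.2] false AND false = false
[2.1] false → false (antecedent false ⇒ implication holds) = true
[2.2.1.3] true OR true = true
[2.2.1] true OR false OR true = true
[2.2] NOT true = false
[2] true AND false = false
[root] true OR false = true
Overall: true → applied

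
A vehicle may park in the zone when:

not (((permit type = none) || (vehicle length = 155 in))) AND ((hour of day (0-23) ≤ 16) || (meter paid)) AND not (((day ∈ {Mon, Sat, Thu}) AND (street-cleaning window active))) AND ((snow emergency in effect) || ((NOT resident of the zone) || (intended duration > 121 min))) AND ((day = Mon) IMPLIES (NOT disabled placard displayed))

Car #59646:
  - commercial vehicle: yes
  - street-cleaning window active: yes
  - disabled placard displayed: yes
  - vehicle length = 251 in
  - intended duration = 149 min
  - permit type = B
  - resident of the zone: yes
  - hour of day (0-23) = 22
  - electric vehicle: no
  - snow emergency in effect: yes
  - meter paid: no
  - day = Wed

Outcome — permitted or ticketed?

Atomic conditions:
  permit type = none: B == none is false
  vehicle length = 155 in: 251 == 155 is false
  hour of day (0-23) ≤ 16: 22 ≤ 16 is false
  meter paid: no → false
  day ∈ {Mon, Sat, Thu}: Wed is not in the set → false
  street-cleaning window active: yes → true
  snow emergency in effect: yes → true
  NOT resident of the zone: yes → false
  intended duration > 121 min: 149 > 121 is true
  day = Mon: Wed == Mon is false
  NOT disabled placard displayed: yes → false
Combine:
[1.1] false OR false = false
[1] NOT false = true
[2] false OR false = false
[3.1] false AND true = false
[3] NOT false = true
[4.2] false OR true = true
[4] true OR true = true
[5] false → false (antecedent false ⇒ implication holds) = true
[root] true AND false AND true AND true AND true = false
Overall: false → ticketed

Ticketed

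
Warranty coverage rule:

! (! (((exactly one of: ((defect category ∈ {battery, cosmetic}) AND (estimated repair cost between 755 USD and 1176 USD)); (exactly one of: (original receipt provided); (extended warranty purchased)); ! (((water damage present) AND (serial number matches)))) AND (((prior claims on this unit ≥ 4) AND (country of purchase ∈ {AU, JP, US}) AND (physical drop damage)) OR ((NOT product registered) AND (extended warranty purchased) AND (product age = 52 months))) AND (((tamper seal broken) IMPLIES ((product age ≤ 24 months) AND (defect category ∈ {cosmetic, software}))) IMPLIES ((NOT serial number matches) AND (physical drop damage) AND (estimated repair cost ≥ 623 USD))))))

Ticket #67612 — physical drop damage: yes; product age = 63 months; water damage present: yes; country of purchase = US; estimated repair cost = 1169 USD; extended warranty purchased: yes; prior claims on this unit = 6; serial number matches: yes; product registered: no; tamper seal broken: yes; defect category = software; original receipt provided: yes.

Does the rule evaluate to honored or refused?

Atomic conditions:
  defect category ∈ {battery, cosmetic}: software is not in the set → false
  estimated repair cost between 755 USD and 1176 USD: 1169 in [755, 1176] is true
  original receipt provided: yes → true
  extended warranty purchased: yes → true
  water damage present: yes → true
  serial number matches: yes → true
  prior claims on this unit ≥ 4: 6 ≥ 4 is true
  country of purchase ∈ {AU, JP, US}: US is in the set → true
  physical drop damage: yes → true
  NOT product registered: no → true
  product age = 52 months: 63 == 52 is false
  tamper seal broken: yes → true
  product age ≤ 24 months: 63 ≤ 24 is false
  defect category ∈ {cosmetic, software}: software is in the set → true
  NOT serial number matches: yes → false
  estimated repair cost ≥ 623 USD: 1169 ≥ 623 is true
Combine:
[1.1.1.1] false AND true = false
[1.1.1.2] exactly-one(true, true) = false
[1.1.1.3.1] true AND true = true
[1.1.1.3] NOT true = false
[1.1.1] exactly-one(false, false, false) = false
[1.1.2.1] true AND true AND true = true
[1.1.2.2] true AND true AND false = false
[1.1.2] true OR false = true
[1.1.3.1.2] false AND true = false
[1.1.3.1] true → false = false
[1.1.3.2] false AND true AND true = false
[1.1.3] false → false (antecedent false ⇒ implication holds) = true
[1.1] false AND true AND true = false
[1] NOT false = true
[root] NOT true = false
Overall: false → refused

Refused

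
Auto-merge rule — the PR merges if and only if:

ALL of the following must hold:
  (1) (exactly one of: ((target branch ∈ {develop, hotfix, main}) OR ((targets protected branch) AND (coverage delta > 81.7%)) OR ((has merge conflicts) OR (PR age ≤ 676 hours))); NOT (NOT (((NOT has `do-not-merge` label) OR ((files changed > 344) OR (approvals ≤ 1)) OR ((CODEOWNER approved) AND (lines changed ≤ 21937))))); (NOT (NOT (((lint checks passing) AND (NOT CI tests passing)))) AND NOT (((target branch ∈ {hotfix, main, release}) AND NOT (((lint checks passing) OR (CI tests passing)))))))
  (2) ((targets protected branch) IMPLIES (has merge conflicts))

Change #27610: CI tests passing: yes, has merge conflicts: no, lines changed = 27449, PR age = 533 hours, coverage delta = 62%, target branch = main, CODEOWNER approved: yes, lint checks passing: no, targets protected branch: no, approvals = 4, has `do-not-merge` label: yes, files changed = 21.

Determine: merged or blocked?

Merged

Atomic conditions:
  target branch ∈ {develop, hotfix, main}: main is in the set → true
  targets protected branch: no → false
  coverage delta > 81.7%: 62 > 81.7 is false
  has merge conflicts: no → false
  PR age ≤ 676 hours: 533 ≤ 676 is true
  NOT has `do-not-merge` label: yes → false
  files changed > 344: 21 > 344 is false
  approvals ≤ 1: 4 ≤ 1 is false
  CODEOWNER approved: yes → true
  lines changed ≤ 21937: 27449 ≤ 21937 is false
  lint checks passing: no → false
  NOT CI tests passing: yes → false
  target branch ∈ {hotfix, main, release}: main is in the set → true
  CI tests passing: yes → true
Combine:
[1.1.2] false AND false = false
[1.1.3] false OR true = true
[1.1] true OR false OR true = true
[1.2.1.1.2] false OR false = false
[1.2.1.1.3] true AND false = false
[1.2.1.1] false OR false OR false = false
[1.2.1] NOT false = true
[1.2] NOT true = false
[1.3.1.1.1] false AND false = false
[1.3.1.1] NOT false = true
[1.3.1] NOT true = false
[1.3.2.1.2.1] false OR true = true
[1.3.2.1.2] NOT true = false
[1.3.2.1] true AND false = false
[1.3.2] NOT false = true
[1.3] false AND true = false
[1] exactly-one(true, false, false) = true
[2] false → false (antecedent false ⇒ implication holds) = true
[root] true AND true = true
Overall: true → merged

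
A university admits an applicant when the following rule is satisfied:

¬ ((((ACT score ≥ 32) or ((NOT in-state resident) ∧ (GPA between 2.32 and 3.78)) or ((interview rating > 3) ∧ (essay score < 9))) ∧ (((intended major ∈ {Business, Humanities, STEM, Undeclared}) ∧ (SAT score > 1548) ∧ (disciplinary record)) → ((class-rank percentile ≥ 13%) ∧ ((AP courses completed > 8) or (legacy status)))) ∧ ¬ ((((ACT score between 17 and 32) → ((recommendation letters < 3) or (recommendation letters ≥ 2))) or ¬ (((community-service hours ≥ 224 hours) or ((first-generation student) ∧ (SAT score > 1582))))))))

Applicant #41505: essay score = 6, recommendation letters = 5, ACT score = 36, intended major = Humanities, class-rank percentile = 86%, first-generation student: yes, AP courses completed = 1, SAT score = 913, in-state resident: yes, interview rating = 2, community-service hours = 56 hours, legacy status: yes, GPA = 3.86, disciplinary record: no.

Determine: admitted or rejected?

Atomic conditions:
  ACT score ≥ 32: 36 ≥ 32 is true
  NOT in-state resident: yes → false
  GPA between 2.32 and 3.78: 3.86 in [2.32, 3.78] is false
  interview rating > 3: 2 > 3 is false
  essay score < 9: 6 < 9 is true
  intended major ∈ {Business, Humanities, STEM, Undeclared}: Humanities is in the set → true
  SAT score > 1548: 913 > 1548 is false
  disciplinary record: no → false
  class-rank percentile ≥ 13%: 86 ≥ 13 is true
  AP courses completed > 8: 1 > 8 is false
  legacy status: yes → true
  ACT score between 17 and 32: 36 in [17, 32] is false
  recommendation letters < 3: 5 < 3 is false
  recommendation letters ≥ 2: 5 ≥ 2 is true
  community-service hours ≥ 224 hours: 56 ≥ 224 is false
  first-generation student: yes → true
  SAT score > 1582: 913 > 1582 is false
Combine:
[1.1.2] false AND false = false
[1.1.3] false AND true = false
[1.1] true OR false OR false = true
[1.2.1] true AND false AND false = false
[1.2.2.2] false OR true = true
[1.2.2] true AND true = true
[1.2] false → true (antecedent false ⇒ implication holds) = true
[1.3.1.1.2] false OR true = true
[1.3.1.1] false → true (antecedent false ⇒ implication holds) = true
[1.3.1.2.1.2] true AND false = false
[1.3.1.2.1] false OR false = false
[1.3.1.2] NOT false = true
[1.3.1] true OR true = true
[1.3] NOT true = false
[1] true AND true AND false = false
[root] NOT false = true
Overall: true → admitted

Admitted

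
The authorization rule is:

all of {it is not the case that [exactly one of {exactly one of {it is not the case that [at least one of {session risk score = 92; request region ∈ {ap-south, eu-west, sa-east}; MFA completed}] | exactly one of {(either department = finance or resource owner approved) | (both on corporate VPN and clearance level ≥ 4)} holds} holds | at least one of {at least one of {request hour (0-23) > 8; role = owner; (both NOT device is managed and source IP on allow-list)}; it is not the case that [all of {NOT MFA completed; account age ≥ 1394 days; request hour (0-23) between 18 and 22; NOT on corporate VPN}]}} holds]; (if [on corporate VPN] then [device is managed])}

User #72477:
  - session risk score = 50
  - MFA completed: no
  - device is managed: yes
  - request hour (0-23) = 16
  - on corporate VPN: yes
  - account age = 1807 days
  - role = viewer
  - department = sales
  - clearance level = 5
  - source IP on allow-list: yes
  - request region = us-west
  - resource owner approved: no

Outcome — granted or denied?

Denied

Atomic conditions:
  session risk score = 92: 50 == 92 is false
  request region ∈ {ap-south, eu-west, sa-east}: us-west is not in the set → false
  MFA completed: no → false
  department = finance: sales == finance is false
  resource owner approved: no → false
  on corporate VPN: yes → true
  clearance level ≥ 4: 5 ≥ 4 is true
  request hour (0-23) > 8: 16 > 8 is true
  role = owner: viewer == owner is false
  NOT device is managed: yes → false
  source IP on allow-list: yes → true
  NOT MFA completed: no → true
  account age ≥ 1394 days: 1807 ≥ 1394 is true
  request hour (0-23) between 18 and 22: 16 in [18, 22] is false
  NOT on corporate VPN: yes → false
  device is managed: yes → true
Combine:
[1.1.1.1.1] false OR false OR false = false
[1.1.1.1] NOT false = true
[1.1.1.2.1] false OR false = false
[1.1.1.2.2] true AND true = true
[1.1.1.2] exactly-one(false, true) = true
[1.1.1] exactly-one(true, true) = false
[1.1.2.1.3] false AND true = false
[1.1.2.1] true OR false OR false = true
[1.1.2.2.1] true AND true AND false AND false = false
[1.1.2.2] NOT false = true
[1.1.2] true OR true = true
[1.1] exactly-one(false, true) = true
[1] NOT true = false
[2] true → true = true
[root] false AND true = false
Overall: false → denied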